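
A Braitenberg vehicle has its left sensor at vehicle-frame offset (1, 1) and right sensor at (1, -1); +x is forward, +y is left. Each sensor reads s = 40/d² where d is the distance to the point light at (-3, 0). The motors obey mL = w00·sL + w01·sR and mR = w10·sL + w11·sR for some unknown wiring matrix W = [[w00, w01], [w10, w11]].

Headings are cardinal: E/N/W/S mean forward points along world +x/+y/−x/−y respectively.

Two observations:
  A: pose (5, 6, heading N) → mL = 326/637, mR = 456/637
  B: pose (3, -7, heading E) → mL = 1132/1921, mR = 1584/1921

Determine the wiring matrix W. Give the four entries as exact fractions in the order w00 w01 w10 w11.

obs A: pose=(5,6,N) → sL=20/49, sR=4/13, mL=326/637, mR=456/637
obs B: pose=(3,-7,E) → sL=8/17, sR=40/113, mL=1132/1921, mR=1584/1921
sensor matrix S = [[20/49, 4/13], [8/17, 40/113]]; det S = -384/1223677
solve [mL_A; mL_B] = S·[w00; w01] and [mR_A; mR_B] = S·[w10; w11]:
  w00 = 1/2, w01 = 1, w10 = 1, w11 = 1

1/2 1 1 1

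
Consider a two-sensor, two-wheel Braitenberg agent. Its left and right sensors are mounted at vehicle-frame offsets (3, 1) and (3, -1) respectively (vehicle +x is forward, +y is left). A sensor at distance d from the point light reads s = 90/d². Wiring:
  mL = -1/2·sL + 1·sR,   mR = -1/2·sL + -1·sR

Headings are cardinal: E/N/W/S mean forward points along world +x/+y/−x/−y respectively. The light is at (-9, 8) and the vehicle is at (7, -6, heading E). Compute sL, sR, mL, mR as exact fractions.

left sensor world pos  = (10, -5); dL² = 530
right sensor world pos = (10, -7); dR² = 586
sL = 90/530 = 9/53
sR = 90/586 = 45/293
mL = -1/2·sL + 1·sR = 2133/31058
mR = -1/2·sL + -1·sR = -7407/31058

9/53 45/293 2133/31058 -7407/31058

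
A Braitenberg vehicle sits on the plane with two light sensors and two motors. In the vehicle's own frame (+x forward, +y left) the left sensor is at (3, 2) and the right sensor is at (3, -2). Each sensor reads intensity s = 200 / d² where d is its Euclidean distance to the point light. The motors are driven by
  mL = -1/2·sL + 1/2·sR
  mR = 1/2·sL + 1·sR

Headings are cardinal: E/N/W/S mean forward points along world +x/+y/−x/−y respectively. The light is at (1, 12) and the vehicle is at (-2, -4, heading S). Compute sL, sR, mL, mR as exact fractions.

left sensor world pos  = (0, -7); dL² = 362
right sensor world pos = (-4, -7); dR² = 386
sL = 200/362 = 100/181
sR = 200/386 = 100/193
mL = -1/2·sL + 1/2·sR = -600/34933
mR = 1/2·sL + 1·sR = 27750/34933

100/181 100/193 -600/34933 27750/34933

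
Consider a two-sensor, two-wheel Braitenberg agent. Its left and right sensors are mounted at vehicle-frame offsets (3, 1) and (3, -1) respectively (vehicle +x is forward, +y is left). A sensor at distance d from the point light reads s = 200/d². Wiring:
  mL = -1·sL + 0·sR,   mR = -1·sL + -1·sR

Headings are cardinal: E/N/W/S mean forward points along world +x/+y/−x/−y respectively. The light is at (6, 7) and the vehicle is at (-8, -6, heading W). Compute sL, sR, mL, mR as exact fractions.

40/97 200/433 -40/97 -36720/42001

left sensor world pos  = (-11, -7); dL² = 485
right sensor world pos = (-11, -5); dR² = 433
sL = 200/485 = 40/97
sR = 200/433 = 200/433
mL = -1·sL + 0·sR = -40/97
mR = -1·sL + -1·sR = -36720/42001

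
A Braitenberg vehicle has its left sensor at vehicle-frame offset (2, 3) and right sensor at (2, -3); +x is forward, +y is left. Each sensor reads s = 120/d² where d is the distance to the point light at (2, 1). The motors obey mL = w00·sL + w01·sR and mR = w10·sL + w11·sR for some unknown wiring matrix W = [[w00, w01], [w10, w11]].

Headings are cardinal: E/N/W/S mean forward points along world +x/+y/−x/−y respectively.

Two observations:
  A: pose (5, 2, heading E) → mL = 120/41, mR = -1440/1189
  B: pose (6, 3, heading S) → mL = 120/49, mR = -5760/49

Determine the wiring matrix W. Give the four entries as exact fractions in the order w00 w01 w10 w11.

1 0 1 -1

obs A: pose=(5,2,E) → sL=120/41, sR=120/29, mL=120/41, mR=-1440/1189
obs B: pose=(6,3,S) → sL=120/49, sR=120, mL=120/49, mR=-5760/49
sensor matrix S = [[120/41, 120/29], [120/49, 120]]; det S = 19872000/58261
solve [mL_A; mL_B] = S·[w00; w01] and [mR_A; mR_B] = S·[w10; w11]:
  w00 = 1, w01 = 0, w10 = 1, w11 = -1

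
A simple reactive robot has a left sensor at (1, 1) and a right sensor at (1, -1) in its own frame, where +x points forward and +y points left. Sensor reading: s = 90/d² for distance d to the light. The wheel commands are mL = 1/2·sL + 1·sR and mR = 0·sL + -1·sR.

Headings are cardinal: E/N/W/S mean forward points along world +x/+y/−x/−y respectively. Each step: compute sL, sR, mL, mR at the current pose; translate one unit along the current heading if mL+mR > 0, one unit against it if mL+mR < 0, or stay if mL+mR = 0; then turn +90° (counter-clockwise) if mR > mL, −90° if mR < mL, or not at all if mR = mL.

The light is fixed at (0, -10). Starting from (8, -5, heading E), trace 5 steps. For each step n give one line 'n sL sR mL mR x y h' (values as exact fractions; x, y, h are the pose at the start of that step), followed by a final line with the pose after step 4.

n=0: pose=(8,-5,E); sL=10/13, sR=90/97; mL=1655/1261, mR=-90/97; mL+mR=5/13 → advance +1; mR−mL=-2825/1261 → turn -1·90°
n=1: pose=(9,-5,S); sL=45/58, sR=9/8; mL=351/232, mR=-9/8; mL+mR=45/116 → advance +1; mR−mL=-153/58 → turn -1·90°
n=2: pose=(9,-6,W); sL=90/73, sR=90/89; mL=10575/6497, mR=-90/89; mL+mR=45/73 → advance +1; mR−mL=-17145/6497 → turn -1·90°
n=3: pose=(8,-6,N); sL=45/37, sR=45/53; mL=5715/3922, mR=-45/53; mL+mR=45/74 → advance +1; mR−mL=-9045/3922 → turn -1·90°
n=4: pose=(8,-5,E); sL=10/13, sR=90/97; mL=1655/1261, mR=-90/97; mL+mR=5/13 → advance +1; mR−mL=-2825/1261 → turn -1·90°

0 10/13 90/97 1655/1261 -90/97 8 -5 E
1 45/58 9/8 351/232 -9/8 9 -5 S
2 90/73 90/89 10575/6497 -90/89 9 -6 W
3 45/37 45/53 5715/3922 -45/53 8 -6 N
4 10/13 90/97 1655/1261 -90/97 8 -5 E
final 9 -5 S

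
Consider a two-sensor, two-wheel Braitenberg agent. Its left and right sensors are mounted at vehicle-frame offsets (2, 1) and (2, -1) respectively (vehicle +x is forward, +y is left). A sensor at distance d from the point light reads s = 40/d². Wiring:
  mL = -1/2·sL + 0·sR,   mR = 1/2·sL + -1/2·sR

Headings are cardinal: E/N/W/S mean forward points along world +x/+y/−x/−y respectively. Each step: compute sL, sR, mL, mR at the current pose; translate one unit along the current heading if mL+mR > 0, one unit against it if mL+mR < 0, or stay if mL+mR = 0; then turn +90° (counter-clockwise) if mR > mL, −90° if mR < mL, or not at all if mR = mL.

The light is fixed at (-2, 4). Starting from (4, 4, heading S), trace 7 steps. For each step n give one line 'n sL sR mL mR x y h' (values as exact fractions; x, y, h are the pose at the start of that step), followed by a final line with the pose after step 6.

0 40/53 40/29 -20/53 -480/1537 4 4 S
1 10/17 5/8 -5/17 -5/272 4 5 E
2 8/5 8/9 -4/5 16/45 3 5 N
3 4 4 -2 0 3 4 W
4 40/53 40/29 -20/53 -480/1537 4 4 S
5 10/17 5/8 -5/17 -5/272 4 5 E
6 8/5 8/9 -4/5 16/45 3 5 N
final 3 4 W

n=0: pose=(4,4,S); sL=40/53, sR=40/29; mL=-20/53, mR=-480/1537; mL+mR=-20/29 → advance -1; mR−mL=100/1537 → turn +1·90°
n=1: pose=(4,5,E); sL=10/17, sR=5/8; mL=-5/17, mR=-5/272; mL+mR=-5/16 → advance -1; mR−mL=75/272 → turn +1·90°
n=2: pose=(3,5,N); sL=8/5, sR=8/9; mL=-4/5, mR=16/45; mL+mR=-4/9 → advance -1; mR−mL=52/45 → turn +1·90°
n=3: pose=(3,4,W); sL=4, sR=4; mL=-2, mR=0; mL+mR=-2 → advance -1; mR−mL=2 → turn +1·90°
n=4: pose=(4,4,S); sL=40/53, sR=40/29; mL=-20/53, mR=-480/1537; mL+mR=-20/29 → advance -1; mR−mL=100/1537 → turn +1·90°
n=5: pose=(4,5,E); sL=10/17, sR=5/8; mL=-5/17, mR=-5/272; mL+mR=-5/16 → advance -1; mR−mL=75/272 → turn +1·90°
n=6: pose=(3,5,N); sL=8/5, sR=8/9; mL=-4/5, mR=16/45; mL+mR=-4/9 → advance -1; mR−mL=52/45 → turn +1·90°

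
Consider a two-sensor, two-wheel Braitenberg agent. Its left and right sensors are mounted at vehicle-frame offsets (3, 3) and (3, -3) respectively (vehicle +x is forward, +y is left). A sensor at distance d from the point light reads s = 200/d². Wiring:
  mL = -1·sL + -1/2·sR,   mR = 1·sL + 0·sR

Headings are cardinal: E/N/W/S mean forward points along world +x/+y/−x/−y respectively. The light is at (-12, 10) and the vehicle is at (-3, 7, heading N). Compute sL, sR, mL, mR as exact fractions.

50/9 25/18 -25/4 50/9

left sensor world pos  = (-6, 10); dL² = 36
right sensor world pos = (0, 10); dR² = 144
sL = 200/36 = 50/9
sR = 200/144 = 25/18
mL = -1·sL + -1/2·sR = -25/4
mR = 1·sL + 0·sR = 50/9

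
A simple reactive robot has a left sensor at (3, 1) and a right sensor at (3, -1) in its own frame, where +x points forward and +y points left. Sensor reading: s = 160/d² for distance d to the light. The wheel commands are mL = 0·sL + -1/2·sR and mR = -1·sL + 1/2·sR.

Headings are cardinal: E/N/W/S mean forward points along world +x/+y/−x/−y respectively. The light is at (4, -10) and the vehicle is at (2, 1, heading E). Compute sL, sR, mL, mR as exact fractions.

left sensor world pos  = (5, 2); dL² = 145
right sensor world pos = (5, 0); dR² = 101
sL = 160/145 = 32/29
sR = 160/101 = 160/101
mL = 0·sL + -1/2·sR = -80/101
mR = -1·sL + 1/2·sR = -912/2929

32/29 160/101 -80/101 -912/2929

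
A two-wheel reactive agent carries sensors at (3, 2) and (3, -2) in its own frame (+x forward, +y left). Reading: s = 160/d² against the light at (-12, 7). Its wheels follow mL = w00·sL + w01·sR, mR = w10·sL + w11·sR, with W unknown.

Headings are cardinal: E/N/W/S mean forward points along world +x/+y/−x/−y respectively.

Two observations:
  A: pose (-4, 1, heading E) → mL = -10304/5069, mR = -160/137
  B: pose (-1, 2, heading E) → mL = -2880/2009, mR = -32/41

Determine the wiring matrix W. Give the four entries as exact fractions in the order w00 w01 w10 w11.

-1 -1 -1 0

obs A: pose=(-4,1,E) → sL=160/137, sR=32/37, mL=-10304/5069, mR=-160/137
obs B: pose=(-1,2,E) → sL=32/41, sR=32/49, mL=-2880/2009, mR=-32/41
sensor matrix S = [[160/137, 32/37], [32/41, 32/49]]; det S = 892928/10183621
solve [mL_A; mL_B] = S·[w00; w01] and [mR_A; mR_B] = S·[w10; w11]:
  w00 = -1, w01 = -1, w10 = -1, w11 = 0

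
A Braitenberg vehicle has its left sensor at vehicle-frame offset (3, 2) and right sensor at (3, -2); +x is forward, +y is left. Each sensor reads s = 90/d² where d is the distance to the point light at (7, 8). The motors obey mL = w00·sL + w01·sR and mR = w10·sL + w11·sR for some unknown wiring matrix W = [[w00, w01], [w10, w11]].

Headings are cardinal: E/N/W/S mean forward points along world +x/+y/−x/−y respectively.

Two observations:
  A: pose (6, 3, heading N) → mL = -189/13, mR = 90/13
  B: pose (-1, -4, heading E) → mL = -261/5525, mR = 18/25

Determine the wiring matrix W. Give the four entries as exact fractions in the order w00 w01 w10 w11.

1/2 -1 1 0

obs A: pose=(6,3,N) → sL=90/13, sR=18, mL=-189/13, mR=90/13
obs B: pose=(-1,-4,E) → sL=18/25, sR=90/221, mL=-261/5525, mR=18/25
sensor matrix S = [[90/13, 18], [18/25, 90/221]]; det S = -728352/71825
solve [mL_A; mL_B] = S·[w00; w01] and [mR_A; mR_B] = S·[w10; w11]:
  w00 = 1/2, w01 = -1, w10 = 1, w11 = 0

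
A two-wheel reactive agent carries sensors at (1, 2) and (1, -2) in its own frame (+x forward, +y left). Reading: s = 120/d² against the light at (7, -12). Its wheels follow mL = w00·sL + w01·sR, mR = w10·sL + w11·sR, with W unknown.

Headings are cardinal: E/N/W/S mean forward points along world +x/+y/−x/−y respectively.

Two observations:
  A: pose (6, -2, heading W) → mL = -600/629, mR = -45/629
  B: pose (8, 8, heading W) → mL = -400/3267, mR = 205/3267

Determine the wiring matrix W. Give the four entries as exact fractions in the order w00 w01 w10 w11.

obs A: pose=(6,-2,W) → sL=30/17, sR=30/37, mL=-600/629, mR=-45/629
obs B: pose=(8,8,W) → sL=10/27, sR=30/121, mL=-400/3267, mR=205/3267
sensor matrix S = [[30/17, 30/37], [10/27, 30/121]]; det S = 94000/684981
solve [mL_A; mL_B] = S·[w00; w01] and [mR_A; mR_B] = S·[w10; w11]:
  w00 = -1, w01 = 1, w10 = -1/2, w11 = 1

-1 1 -1/2 1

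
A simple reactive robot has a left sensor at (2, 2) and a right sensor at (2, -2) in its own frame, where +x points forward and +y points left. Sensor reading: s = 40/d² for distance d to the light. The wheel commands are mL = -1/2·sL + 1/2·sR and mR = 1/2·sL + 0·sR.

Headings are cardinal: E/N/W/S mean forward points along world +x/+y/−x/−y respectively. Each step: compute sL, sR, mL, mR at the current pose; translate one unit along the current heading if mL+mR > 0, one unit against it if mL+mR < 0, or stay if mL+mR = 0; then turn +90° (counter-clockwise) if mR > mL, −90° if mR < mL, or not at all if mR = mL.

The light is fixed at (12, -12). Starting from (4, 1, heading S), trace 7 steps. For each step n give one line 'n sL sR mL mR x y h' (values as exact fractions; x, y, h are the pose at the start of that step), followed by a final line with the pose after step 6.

n=0: pose=(4,1,S); sL=40/157, sR=40/221; mL=-1280/34697, mR=20/157; mL+mR=20/221 → advance +1; mR−mL=5700/34697 → turn +1·90°
n=1: pose=(4,0,E); sL=5/29, sR=5/17; mL=30/493, mR=5/58; mL+mR=5/34 → advance +1; mR−mL=25/986 → turn +1·90°
n=2: pose=(5,0,N); sL=40/277, sR=40/221; mL=1120/61217, mR=20/277; mL+mR=20/221 → advance +1; mR−mL=3300/61217 → turn +1·90°
n=3: pose=(5,1,W); sL=20/101, sR=20/153; mL=-520/15453, mR=10/101; mL+mR=10/153 → advance +1; mR−mL=2050/15453 → turn +1·90°
n=4: pose=(4,1,S); sL=40/157, sR=40/221; mL=-1280/34697, mR=20/157; mL+mR=20/221 → advance +1; mR−mL=5700/34697 → turn +1·90°
n=5: pose=(4,0,E); sL=5/29, sR=5/17; mL=30/493, mR=5/58; mL+mR=5/34 → advance +1; mR−mL=25/986 → turn +1·90°
n=6: pose=(5,0,N); sL=40/277, sR=40/221; mL=1120/61217, mR=20/277; mL+mR=20/221 → advance +1; mR−mL=3300/61217 → turn +1·90°

0 40/157 40/221 -1280/34697 20/157 4 1 S
1 5/29 5/17 30/493 5/58 4 0 E
2 40/277 40/221 1120/61217 20/277 5 0 N
3 20/101 20/153 -520/15453 10/101 5 1 W
4 40/157 40/221 -1280/34697 20/157 4 1 S
5 5/29 5/17 30/493 5/58 4 0 E
6 40/277 40/221 1120/61217 20/277 5 0 N
final 5 1 W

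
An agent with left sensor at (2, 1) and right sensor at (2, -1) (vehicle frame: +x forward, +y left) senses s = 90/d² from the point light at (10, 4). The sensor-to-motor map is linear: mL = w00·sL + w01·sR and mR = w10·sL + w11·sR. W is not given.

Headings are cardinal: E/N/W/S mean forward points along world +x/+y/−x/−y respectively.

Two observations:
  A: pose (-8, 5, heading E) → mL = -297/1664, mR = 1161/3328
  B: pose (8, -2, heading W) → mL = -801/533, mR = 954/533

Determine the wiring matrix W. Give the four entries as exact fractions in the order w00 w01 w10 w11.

1/2 -1 1/2 1/2

obs A: pose=(-8,5,E) → sL=9/26, sR=45/128, mL=-297/1664, mR=1161/3328
obs B: pose=(8,-2,W) → sL=18/13, sR=90/41, mL=-801/533, mR=954/533
sensor matrix S = [[9/26, 45/128], [18/13, 90/41]]; det S = 9315/34112
solve [mL_A; mL_B] = S·[w00; w01] and [mR_A; mR_B] = S·[w10; w11]:
  w00 = 1/2, w01 = -1, w10 = 1/2, w11 = 1/2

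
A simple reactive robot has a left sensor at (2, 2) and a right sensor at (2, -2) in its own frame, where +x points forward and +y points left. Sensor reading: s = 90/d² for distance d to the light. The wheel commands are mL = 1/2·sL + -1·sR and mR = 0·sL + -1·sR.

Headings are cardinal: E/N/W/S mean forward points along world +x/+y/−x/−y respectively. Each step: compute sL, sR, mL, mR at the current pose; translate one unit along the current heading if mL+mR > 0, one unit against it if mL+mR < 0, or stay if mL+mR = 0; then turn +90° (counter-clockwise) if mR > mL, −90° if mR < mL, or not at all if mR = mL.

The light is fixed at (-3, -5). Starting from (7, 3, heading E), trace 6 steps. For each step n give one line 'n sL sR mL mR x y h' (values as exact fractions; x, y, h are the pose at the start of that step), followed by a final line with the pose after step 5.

n=0: pose=(7,3,E); sL=45/122, sR=1/2; mL=-77/244, mR=-1/2; mL+mR=-199/244 → advance -1; mR−mL=-45/244 → turn -1·90°
n=1: pose=(6,3,S); sL=90/157, sR=18/17; mL=-2061/2669, mR=-18/17; mL+mR=-4887/2669 → advance -1; mR−mL=-45/157 → turn -1·90°
n=2: pose=(6,4,W); sL=45/49, sR=9/17; mL=-117/1666, mR=-9/17; mL+mR=-999/1666 → advance -1; mR−mL=-45/98 → turn -1·90°
n=3: pose=(7,4,N); sL=18/37, sR=18/53; mL=-189/1961, mR=-18/53; mL+mR=-855/1961 → advance -1; mR−mL=-9/37 → turn -1·90°
n=4: pose=(7,3,E); sL=45/122, sR=1/2; mL=-77/244, mR=-1/2; mL+mR=-199/244 → advance -1; mR−mL=-45/244 → turn -1·90°
n=5: pose=(6,3,S); sL=90/157, sR=18/17; mL=-2061/2669, mR=-18/17; mL+mR=-4887/2669 → advance -1; mR−mL=-45/157 → turn -1·90°

0 45/122 1/2 -77/244 -1/2 7 3 E
1 90/157 18/17 -2061/2669 -18/17 6 3 S
2 45/49 9/17 -117/1666 -9/17 6 4 W
3 18/37 18/53 -189/1961 -18/53 7 4 N
4 45/122 1/2 -77/244 -1/2 7 3 E
5 90/157 18/17 -2061/2669 -18/17 6 3 S
final 6 4 W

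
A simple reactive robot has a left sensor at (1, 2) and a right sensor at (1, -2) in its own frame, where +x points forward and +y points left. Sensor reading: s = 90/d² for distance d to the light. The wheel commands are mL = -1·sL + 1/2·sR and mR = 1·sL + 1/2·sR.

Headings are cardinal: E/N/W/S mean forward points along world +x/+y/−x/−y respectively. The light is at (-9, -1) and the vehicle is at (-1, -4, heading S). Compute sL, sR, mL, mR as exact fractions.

45/58 45/26 135/1508 2475/1508

left sensor world pos  = (1, -5); dL² = 116
right sensor world pos = (-3, -5); dR² = 52
sL = 90/116 = 45/58
sR = 90/52 = 45/26
mL = -1·sL + 1/2·sR = 135/1508
mR = 1·sL + 1/2·sR = 2475/1508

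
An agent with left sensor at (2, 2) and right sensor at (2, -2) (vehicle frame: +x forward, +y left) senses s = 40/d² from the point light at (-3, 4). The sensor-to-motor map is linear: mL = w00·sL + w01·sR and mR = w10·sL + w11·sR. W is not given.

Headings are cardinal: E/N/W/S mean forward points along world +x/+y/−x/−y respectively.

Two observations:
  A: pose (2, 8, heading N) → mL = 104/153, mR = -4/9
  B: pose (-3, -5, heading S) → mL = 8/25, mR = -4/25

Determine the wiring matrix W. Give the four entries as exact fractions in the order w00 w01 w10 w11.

1/2 1/2 -1/2 0

obs A: pose=(2,8,N) → sL=8/9, sR=8/17, mL=104/153, mR=-4/9
obs B: pose=(-3,-5,S) → sL=8/25, sR=8/25, mL=8/25, mR=-4/25
sensor matrix S = [[8/9, 8/17], [8/25, 8/25]]; det S = 512/3825
solve [mL_A; mL_B] = S·[w00; w01] and [mR_A; mR_B] = S·[w10; w11]:
  w00 = 1/2, w01 = 1/2, w10 = -1/2, w11 = 0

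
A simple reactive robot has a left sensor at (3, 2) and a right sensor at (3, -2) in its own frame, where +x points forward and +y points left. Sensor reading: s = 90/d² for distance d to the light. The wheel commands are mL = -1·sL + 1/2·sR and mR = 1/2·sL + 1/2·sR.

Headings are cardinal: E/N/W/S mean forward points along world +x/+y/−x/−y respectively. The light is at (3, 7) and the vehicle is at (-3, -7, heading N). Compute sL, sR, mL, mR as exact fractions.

18/37 90/137 -801/5069 2898/5069

left sensor world pos  = (-5, -4); dL² = 185
right sensor world pos = (-1, -4); dR² = 137
sL = 90/185 = 18/37
sR = 90/137 = 90/137
mL = -1·sL + 1/2·sR = -801/5069
mR = 1/2·sL + 1/2·sR = 2898/5069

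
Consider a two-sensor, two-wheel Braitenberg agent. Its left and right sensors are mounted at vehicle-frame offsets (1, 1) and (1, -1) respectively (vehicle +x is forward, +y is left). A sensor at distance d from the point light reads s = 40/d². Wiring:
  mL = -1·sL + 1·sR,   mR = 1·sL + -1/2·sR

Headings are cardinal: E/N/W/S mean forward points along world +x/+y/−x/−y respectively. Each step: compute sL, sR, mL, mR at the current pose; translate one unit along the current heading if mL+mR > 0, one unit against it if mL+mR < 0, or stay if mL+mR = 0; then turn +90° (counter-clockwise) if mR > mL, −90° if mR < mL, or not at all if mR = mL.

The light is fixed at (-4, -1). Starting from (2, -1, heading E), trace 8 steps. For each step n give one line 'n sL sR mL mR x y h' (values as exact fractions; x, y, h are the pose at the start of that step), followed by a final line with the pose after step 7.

n=0: pose=(2,-1,E); sL=4/5, sR=4/5; mL=0, mR=2/5; mL+mR=2/5 → advance +1; mR−mL=2/5 → turn +1·90°
n=1: pose=(3,-1,N); sL=40/37, sR=8/13; mL=-224/481, mR=372/481; mL+mR=4/13 → advance +1; mR−mL=596/481 → turn +1·90°
n=2: pose=(3,0,W); sL=10/9, sR=1; mL=-1/9, mR=11/18; mL+mR=1/2 → advance +1; mR−mL=13/18 → turn +1·90°
n=3: pose=(2,0,S); sL=40/49, sR=8/5; mL=192/245, mR=4/245; mL+mR=4/5 → advance +1; mR−mL=-188/245 → turn -1·90°
n=4: pose=(2,-1,W); sL=20/13, sR=20/13; mL=0, mR=10/13; mL+mR=10/13 → advance +1; mR−mL=10/13 → turn +1·90°
n=5: pose=(1,-1,S); sL=40/37, sR=40/17; mL=800/629, mR=-60/629; mL+mR=20/17 → advance +1; mR−mL=-860/629 → turn -1·90°
n=6: pose=(1,-2,W); sL=2, sR=5/2; mL=1/2, mR=3/4; mL+mR=5/4 → advance +1; mR−mL=1/4 → turn +1·90°
n=7: pose=(0,-2,S); sL=40/29, sR=40/13; mL=640/377, mR=-60/377; mL+mR=20/13 → advance +1; mR−mL=-700/377 → turn -1·90°

0 4/5 4/5 0 2/5 2 -1 E
1 40/37 8/13 -224/481 372/481 3 -1 N
2 10/9 1 -1/9 11/18 3 0 W
3 40/49 8/5 192/245 4/245 2 0 S
4 20/13 20/13 0 10/13 2 -1 W
5 40/37 40/17 800/629 -60/629 1 -1 S
6 2 5/2 1/2 3/4 1 -2 W
7 40/29 40/13 640/377 -60/377 0 -2 S
final 0 -3 W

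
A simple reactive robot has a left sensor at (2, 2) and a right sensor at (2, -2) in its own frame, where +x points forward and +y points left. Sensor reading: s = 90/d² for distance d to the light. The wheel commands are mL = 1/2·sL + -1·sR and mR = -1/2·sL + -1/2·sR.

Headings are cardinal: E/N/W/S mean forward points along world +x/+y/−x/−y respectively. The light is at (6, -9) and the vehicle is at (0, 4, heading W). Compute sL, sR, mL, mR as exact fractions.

18/37 90/289 -729/10693 -4266/10693

left sensor world pos  = (-2, 2); dL² = 185
right sensor world pos = (-2, 6); dR² = 289
sL = 90/185 = 18/37
sR = 90/289 = 90/289
mL = 1/2·sL + -1·sR = -729/10693
mR = -1/2·sL + -1/2·sR = -4266/10693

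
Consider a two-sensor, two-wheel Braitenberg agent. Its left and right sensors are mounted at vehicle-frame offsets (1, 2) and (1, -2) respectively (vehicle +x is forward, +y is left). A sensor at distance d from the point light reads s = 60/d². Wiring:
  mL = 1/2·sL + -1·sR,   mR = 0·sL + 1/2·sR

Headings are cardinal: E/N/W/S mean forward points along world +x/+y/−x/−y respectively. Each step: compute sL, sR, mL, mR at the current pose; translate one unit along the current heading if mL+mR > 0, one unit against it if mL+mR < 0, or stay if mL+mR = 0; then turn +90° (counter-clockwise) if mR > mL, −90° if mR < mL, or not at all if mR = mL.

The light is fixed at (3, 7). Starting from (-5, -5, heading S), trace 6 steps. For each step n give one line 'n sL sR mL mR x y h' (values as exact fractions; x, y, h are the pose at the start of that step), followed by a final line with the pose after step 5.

n=0: pose=(-5,-5,S); sL=12/41, sR=60/269; mL=-846/11029, mR=30/269; mL+mR=384/11029 → advance +1; mR−mL=2076/11029 → turn +1·90°
n=1: pose=(-5,-6,E); sL=6/17, sR=30/137; mL=-99/2329, mR=15/137; mL+mR=156/2329 → advance +1; mR−mL=354/2329 → turn +1·90°
n=2: pose=(-4,-6,N); sL=4/15, sR=60/169; mL=-562/2535, mR=30/169; mL+mR=-112/2535 → advance -1; mR−mL=1012/2535 → turn +1·90°
n=3: pose=(-4,-7,W); sL=3/16, sR=15/52; mL=-81/416, mR=15/104; mL+mR=-21/416 → advance -1; mR−mL=141/416 → turn +1·90°
n=4: pose=(-3,-7,S); sL=60/241, sR=60/289; mL=-5790/69649, mR=30/289; mL+mR=1440/69649 → advance +1; mR−mL=13020/69649 → turn +1·90°
n=5: pose=(-3,-8,E); sL=30/97, sR=30/157; mL=-555/15229, mR=15/157; mL+mR=900/15229 → advance +1; mR−mL=2010/15229 → turn +1·90°

0 12/41 60/269 -846/11029 30/269 -5 -5 S
1 6/17 30/137 -99/2329 15/137 -5 -6 E
2 4/15 60/169 -562/2535 30/169 -4 -6 N
3 3/16 15/52 -81/416 15/104 -4 -7 W
4 60/241 60/289 -5790/69649 30/289 -3 -7 S
5 30/97 30/157 -555/15229 15/157 -3 -8 E
final -2 -8 N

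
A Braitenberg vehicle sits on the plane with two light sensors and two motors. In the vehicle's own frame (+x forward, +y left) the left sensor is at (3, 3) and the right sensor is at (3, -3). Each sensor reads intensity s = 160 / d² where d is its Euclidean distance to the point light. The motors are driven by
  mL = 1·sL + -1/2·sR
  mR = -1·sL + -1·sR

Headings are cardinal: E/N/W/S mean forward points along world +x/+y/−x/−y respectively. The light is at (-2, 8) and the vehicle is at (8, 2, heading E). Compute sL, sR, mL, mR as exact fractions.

left sensor world pos  = (11, 5); dL² = 178
right sensor world pos = (11, -1); dR² = 250
sL = 160/178 = 80/89
sR = 160/250 = 16/25
mL = 1·sL + -1/2·sR = 1288/2225
mR = -1·sL + -1·sR = -3424/2225

80/89 16/25 1288/2225 -3424/2225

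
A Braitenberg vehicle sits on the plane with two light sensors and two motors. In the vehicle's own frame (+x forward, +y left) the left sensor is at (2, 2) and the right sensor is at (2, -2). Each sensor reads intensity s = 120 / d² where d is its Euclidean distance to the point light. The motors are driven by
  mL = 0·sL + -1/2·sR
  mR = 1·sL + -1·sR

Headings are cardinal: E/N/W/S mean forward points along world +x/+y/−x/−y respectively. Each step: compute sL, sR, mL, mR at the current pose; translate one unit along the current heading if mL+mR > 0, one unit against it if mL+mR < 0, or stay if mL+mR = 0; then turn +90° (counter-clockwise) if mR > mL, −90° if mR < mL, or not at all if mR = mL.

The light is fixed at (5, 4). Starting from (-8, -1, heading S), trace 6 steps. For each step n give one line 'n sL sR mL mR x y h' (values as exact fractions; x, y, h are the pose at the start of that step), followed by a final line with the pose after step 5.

0 12/17 60/137 -30/137 624/2329 -8 -1 S
1 120/137 24/37 -12/37 1152/5069 -8 -2 E
2 15/34 3/4 -3/8 -21/68 -9 -2 N
3 120/337 120/281 -60/281 -6720/94697 -9 -3 W
4 60/101 20/51 -10/51 1040/5151 -8 -3 S
5 120/157 120/221 -60/221 7680/34697 -8 -4 E
final -9 -4 N

n=0: pose=(-8,-1,S); sL=12/17, sR=60/137; mL=-30/137, mR=624/2329; mL+mR=114/2329 → advance +1; mR−mL=1134/2329 → turn +1·90°
n=1: pose=(-8,-2,E); sL=120/137, sR=24/37; mL=-12/37, mR=1152/5069; mL+mR=-492/5069 → advance -1; mR−mL=2796/5069 → turn +1·90°
n=2: pose=(-9,-2,N); sL=15/34, sR=3/4; mL=-3/8, mR=-21/68; mL+mR=-93/136 → advance -1; mR−mL=9/136 → turn +1·90°
n=3: pose=(-9,-3,W); sL=120/337, sR=120/281; mL=-60/281, mR=-6720/94697; mL+mR=-26940/94697 → advance -1; mR−mL=13500/94697 → turn +1·90°
n=4: pose=(-8,-3,S); sL=60/101, sR=20/51; mL=-10/51, mR=1040/5151; mL+mR=10/1717 → advance +1; mR−mL=2050/5151 → turn +1·90°
n=5: pose=(-8,-4,E); sL=120/157, sR=120/221; mL=-60/221, mR=7680/34697; mL+mR=-1740/34697 → advance -1; mR−mL=17100/34697 → turn +1·90°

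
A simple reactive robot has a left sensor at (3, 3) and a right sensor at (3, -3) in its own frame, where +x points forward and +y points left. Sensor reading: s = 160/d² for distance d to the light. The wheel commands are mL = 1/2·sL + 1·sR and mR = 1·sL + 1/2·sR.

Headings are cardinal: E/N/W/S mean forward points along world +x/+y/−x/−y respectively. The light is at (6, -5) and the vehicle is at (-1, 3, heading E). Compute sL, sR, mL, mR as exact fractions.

160/137 160/41 25200/5617 17520/5617

left sensor world pos  = (2, 6); dL² = 137
right sensor world pos = (2, 0); dR² = 41
sL = 160/137 = 160/137
sR = 160/41 = 160/41
mL = 1/2·sL + 1·sR = 25200/5617
mR = 1·sL + 1/2·sR = 17520/5617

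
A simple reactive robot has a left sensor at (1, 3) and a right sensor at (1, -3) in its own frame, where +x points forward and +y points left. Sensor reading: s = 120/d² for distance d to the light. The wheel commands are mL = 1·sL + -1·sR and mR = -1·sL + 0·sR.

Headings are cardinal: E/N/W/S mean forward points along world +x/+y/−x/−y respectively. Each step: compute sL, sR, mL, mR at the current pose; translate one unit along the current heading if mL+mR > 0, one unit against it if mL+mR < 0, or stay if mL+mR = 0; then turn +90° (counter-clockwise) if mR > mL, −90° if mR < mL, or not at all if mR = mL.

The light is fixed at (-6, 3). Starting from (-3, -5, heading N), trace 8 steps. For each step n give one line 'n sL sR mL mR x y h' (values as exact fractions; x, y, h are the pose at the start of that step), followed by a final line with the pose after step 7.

n=0: pose=(-3,-5,N); sL=120/49, sR=24/17; mL=864/833, mR=-120/49; mL+mR=-24/17 → advance -1; mR−mL=-2904/833 → turn -1·90°
n=1: pose=(-3,-6,E); sL=30/13, sR=3/4; mL=81/52, mR=-30/13; mL+mR=-3/4 → advance -1; mR−mL=-201/52 → turn -1·90°
n=2: pose=(-4,-6,S); sL=24/25, sR=120/101; mL=-576/2525, mR=-24/25; mL+mR=-120/101 → advance -1; mR−mL=-1848/2525 → turn -1·90°
n=3: pose=(-4,-5,W); sL=60/61, sR=60/13; mL=-2880/793, mR=-60/61; mL+mR=-60/13 → advance -1; mR−mL=2100/793 → turn +1·90°
n=4: pose=(-3,-5,S); sL=40/39, sR=40/27; mL=-160/351, mR=-40/39; mL+mR=-40/27 → advance -1; mR−mL=-200/351 → turn -1·90°
n=5: pose=(-3,-4,W); sL=15/13, sR=6; mL=-63/13, mR=-15/13; mL+mR=-6 → advance -1; mR−mL=48/13 → turn +1·90°
n=6: pose=(-2,-4,S); sL=120/113, sR=24/13; mL=-1152/1469, mR=-120/113; mL+mR=-24/13 → advance -1; mR−mL=-408/1469 → turn -1·90°
n=7: pose=(-2,-3,W); sL=4/3, sR=20/3; mL=-16/3, mR=-4/3; mL+mR=-20/3 → advance -1; mR−mL=4 → turn +1·90°

0 120/49 24/17 864/833 -120/49 -3 -5 N
1 30/13 3/4 81/52 -30/13 -3 -6 E
2 24/25 120/101 -576/2525 -24/25 -4 -6 S
3 60/61 60/13 -2880/793 -60/61 -4 -5 W
4 40/39 40/27 -160/351 -40/39 -3 -5 S
5 15/13 6 -63/13 -15/13 -3 -4 W
6 120/113 24/13 -1152/1469 -120/113 -2 -4 S
7 4/3 20/3 -16/3 -4/3 -2 -3 W
final -1 -3 S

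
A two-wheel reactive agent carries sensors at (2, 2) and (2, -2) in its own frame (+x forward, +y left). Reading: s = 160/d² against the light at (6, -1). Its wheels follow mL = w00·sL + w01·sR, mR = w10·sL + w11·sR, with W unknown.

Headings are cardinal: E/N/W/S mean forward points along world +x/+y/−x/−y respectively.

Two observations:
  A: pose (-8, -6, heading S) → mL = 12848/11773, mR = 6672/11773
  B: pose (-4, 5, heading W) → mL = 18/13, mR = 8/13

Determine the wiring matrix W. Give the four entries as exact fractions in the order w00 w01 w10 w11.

obs A: pose=(-8,-6,S) → sL=160/193, sR=32/61, mL=12848/11773, mR=6672/11773
obs B: pose=(-4,5,W) → sL=1, sR=10/13, mL=18/13, mR=8/13
sensor matrix S = [[160/193, 32/61], [1, 10/13]]; det S = 17312/153049
solve [mL_A; mL_B] = S·[w00; w01] and [mR_A; mR_B] = S·[w10; w11]:
  w00 = 1, w01 = 1/2, w10 = 1, w11 = -1/2

1 1/2 1 -1/2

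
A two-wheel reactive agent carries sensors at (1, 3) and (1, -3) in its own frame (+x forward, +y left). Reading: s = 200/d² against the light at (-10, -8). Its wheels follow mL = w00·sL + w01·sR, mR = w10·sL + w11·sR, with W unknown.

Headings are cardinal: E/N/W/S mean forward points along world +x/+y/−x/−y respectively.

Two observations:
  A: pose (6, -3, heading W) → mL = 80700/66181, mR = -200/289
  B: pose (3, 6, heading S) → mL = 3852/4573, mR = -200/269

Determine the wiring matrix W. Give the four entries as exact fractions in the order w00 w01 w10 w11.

1 1/2 0 -1

obs A: pose=(6,-3,W) → sL=200/229, sR=200/289, mL=80700/66181, mR=-200/289
obs B: pose=(3,6,S) → sL=8/17, sR=200/269, mL=3852/4573, mR=-200/269
sensor matrix S = [[200/229, 200/289], [8/17, 200/269]]; det S = 97958400/302645713
solve [mL_A; mL_B] = S·[w00; w01] and [mR_A; mR_B] = S·[w10; w11]:
  w00 = 1, w01 = 1/2, w10 = 0, w11 = -1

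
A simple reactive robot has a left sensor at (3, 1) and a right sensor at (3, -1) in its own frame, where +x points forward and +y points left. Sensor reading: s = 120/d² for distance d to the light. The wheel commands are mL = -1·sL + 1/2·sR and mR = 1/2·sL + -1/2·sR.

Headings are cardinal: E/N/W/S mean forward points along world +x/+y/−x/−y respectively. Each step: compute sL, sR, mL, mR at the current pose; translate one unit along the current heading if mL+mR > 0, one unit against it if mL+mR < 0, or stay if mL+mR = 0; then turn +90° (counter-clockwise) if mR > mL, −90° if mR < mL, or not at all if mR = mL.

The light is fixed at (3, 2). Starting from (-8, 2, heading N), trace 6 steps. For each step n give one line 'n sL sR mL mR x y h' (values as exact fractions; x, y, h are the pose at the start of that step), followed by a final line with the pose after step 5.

0 40/51 120/109 -1300/5559 -880/5559 -8 2 N
1 3/5 30/49 -72/245 -3/490 -8 1 W
2 120/97 120/137 -10620/13289 2400/13289 -7 1 S
3 12/5 12/5 -6/5 0 -7 2 E
4 40/51 120/109 -1300/5559 -880/5559 -8 2 N
5 3/5 30/49 -72/245 -3/490 -8 1 W
final -7 1 S

n=0: pose=(-8,2,N); sL=40/51, sR=120/109; mL=-1300/5559, mR=-880/5559; mL+mR=-20/51 → advance -1; mR−mL=140/1853 → turn +1·90°
n=1: pose=(-8,1,W); sL=3/5, sR=30/49; mL=-72/245, mR=-3/490; mL+mR=-3/10 → advance -1; mR−mL=141/490 → turn +1·90°
n=2: pose=(-7,1,S); sL=120/97, sR=120/137; mL=-10620/13289, mR=2400/13289; mL+mR=-60/97 → advance -1; mR−mL=13020/13289 → turn +1·90°
n=3: pose=(-7,2,E); sL=12/5, sR=12/5; mL=-6/5, mR=0; mL+mR=-6/5 → advance -1; mR−mL=6/5 → turn +1·90°
n=4: pose=(-8,2,N); sL=40/51, sR=120/109; mL=-1300/5559, mR=-880/5559; mL+mR=-20/51 → advance -1; mR−mL=140/1853 → turn +1·90°
n=5: pose=(-8,1,W); sL=3/5, sR=30/49; mL=-72/245, mR=-3/490; mL+mR=-3/10 → advance -1; mR−mL=141/490 → turn +1·90°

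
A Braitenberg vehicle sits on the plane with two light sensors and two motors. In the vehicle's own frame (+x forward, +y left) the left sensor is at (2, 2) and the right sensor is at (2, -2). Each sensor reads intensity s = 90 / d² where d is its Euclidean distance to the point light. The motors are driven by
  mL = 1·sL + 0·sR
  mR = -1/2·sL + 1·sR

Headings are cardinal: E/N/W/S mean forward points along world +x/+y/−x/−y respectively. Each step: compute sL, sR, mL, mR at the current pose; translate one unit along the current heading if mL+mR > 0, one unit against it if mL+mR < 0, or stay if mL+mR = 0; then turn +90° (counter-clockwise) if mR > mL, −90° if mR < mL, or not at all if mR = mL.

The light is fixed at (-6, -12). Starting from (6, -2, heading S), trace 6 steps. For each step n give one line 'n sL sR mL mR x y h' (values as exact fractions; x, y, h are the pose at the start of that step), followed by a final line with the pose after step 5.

0 9/26 45/82 9/26 801/2132 6 -2 S
1 90/317 18/49 90/317 3501/15533 6 -3 E
2 45/137 9/17 45/137 1701/4658 7 -3 S
3 18/65 10/29 18/65 389/1885 7 -4 E
4 45/146 1/2 45/146 101/292 8 -4 S
5 90/337 90/281 90/337 17685/94697 8 -5 E
final 9 -5 S

n=0: pose=(6,-2,S); sL=9/26, sR=45/82; mL=9/26, mR=801/2132; mL+mR=1539/2132 → advance +1; mR−mL=63/2132 → turn +1·90°
n=1: pose=(6,-3,E); sL=90/317, sR=18/49; mL=90/317, mR=3501/15533; mL+mR=7911/15533 → advance +1; mR−mL=-909/15533 → turn -1·90°
n=2: pose=(7,-3,S); sL=45/137, sR=9/17; mL=45/137, mR=1701/4658; mL+mR=3231/4658 → advance +1; mR−mL=171/4658 → turn +1·90°
n=3: pose=(7,-4,E); sL=18/65, sR=10/29; mL=18/65, mR=389/1885; mL+mR=911/1885 → advance +1; mR−mL=-133/1885 → turn -1·90°
n=4: pose=(8,-4,S); sL=45/146, sR=1/2; mL=45/146, mR=101/292; mL+mR=191/292 → advance +1; mR−mL=11/292 → turn +1·90°
n=5: pose=(8,-5,E); sL=90/337, sR=90/281; mL=90/337, mR=17685/94697; mL+mR=42975/94697 → advance +1; mR−mL=-7605/94697 → turn -1·90°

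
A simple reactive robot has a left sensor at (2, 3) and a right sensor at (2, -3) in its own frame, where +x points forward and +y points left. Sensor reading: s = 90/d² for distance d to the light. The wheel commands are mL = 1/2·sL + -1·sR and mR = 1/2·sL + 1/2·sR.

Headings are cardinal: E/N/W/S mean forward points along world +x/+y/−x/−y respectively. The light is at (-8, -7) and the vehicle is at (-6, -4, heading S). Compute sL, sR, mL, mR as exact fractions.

45/13 45 -1125/26 315/13

left sensor world pos  = (-3, -6); dL² = 26
right sensor world pos = (-9, -6); dR² = 2
sL = 90/26 = 45/13
sR = 90/2 = 45
mL = 1/2·sL + -1·sR = -1125/26
mR = 1/2·sL + 1/2·sR = 315/13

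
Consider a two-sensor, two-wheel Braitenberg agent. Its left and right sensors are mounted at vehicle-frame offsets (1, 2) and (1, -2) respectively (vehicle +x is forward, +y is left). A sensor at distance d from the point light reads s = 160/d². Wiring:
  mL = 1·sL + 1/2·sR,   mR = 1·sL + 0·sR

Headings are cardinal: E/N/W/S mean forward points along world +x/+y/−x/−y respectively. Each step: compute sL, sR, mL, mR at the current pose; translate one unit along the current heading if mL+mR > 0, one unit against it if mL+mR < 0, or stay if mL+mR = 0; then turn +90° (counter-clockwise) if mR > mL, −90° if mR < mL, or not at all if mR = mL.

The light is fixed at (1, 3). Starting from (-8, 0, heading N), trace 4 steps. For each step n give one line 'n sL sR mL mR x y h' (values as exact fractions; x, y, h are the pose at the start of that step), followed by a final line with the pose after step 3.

n=0: pose=(-8,0,N); sL=32/25, sR=160/53; mL=3696/1325, mR=32/25; mL+mR=5392/1325 → advance +1; mR−mL=-80/53 → turn -1·90°
n=1: pose=(-8,1,E); sL=5/2, sR=2; mL=7/2, mR=5/2; mL+mR=6 → advance +1; mR−mL=-1 → turn -1·90°
n=2: pose=(-7,1,S); sL=32/9, sR=160/109; mL=4208/981, mR=32/9; mL+mR=7696/981 → advance +1; mR−mL=-80/109 → turn -1·90°
n=3: pose=(-7,0,W); sL=80/53, sR=80/41; mL=5400/2173, mR=80/53; mL+mR=8680/2173 → advance +1; mR−mL=-40/41 → turn -1·90°

0 32/25 160/53 3696/1325 32/25 -8 0 N
1 5/2 2 7/2 5/2 -8 1 E
2 32/9 160/109 4208/981 32/9 -7 1 S
3 80/53 80/41 5400/2173 80/53 -7 0 W
final -8 0 N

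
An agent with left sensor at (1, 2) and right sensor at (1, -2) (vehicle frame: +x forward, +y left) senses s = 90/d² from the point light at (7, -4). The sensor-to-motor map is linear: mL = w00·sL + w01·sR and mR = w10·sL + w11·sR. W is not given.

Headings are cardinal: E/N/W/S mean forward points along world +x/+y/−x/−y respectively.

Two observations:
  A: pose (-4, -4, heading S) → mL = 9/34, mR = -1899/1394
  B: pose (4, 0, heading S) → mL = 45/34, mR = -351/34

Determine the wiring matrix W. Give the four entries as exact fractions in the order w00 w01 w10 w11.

0 1/2 -1 -1/2

obs A: pose=(-4,-4,S) → sL=45/41, sR=9/17, mL=9/34, mR=-1899/1394
obs B: pose=(4,0,S) → sL=9, sR=45/17, mL=45/34, mR=-351/34
sensor matrix S = [[45/41, 9/17], [9, 45/17]]; det S = -1296/697
solve [mL_A; mL_B] = S·[w00; w01] and [mR_A; mR_B] = S·[w10; w11]:
  w00 = 0, w01 = 1/2, w10 = -1, w11 = -1/2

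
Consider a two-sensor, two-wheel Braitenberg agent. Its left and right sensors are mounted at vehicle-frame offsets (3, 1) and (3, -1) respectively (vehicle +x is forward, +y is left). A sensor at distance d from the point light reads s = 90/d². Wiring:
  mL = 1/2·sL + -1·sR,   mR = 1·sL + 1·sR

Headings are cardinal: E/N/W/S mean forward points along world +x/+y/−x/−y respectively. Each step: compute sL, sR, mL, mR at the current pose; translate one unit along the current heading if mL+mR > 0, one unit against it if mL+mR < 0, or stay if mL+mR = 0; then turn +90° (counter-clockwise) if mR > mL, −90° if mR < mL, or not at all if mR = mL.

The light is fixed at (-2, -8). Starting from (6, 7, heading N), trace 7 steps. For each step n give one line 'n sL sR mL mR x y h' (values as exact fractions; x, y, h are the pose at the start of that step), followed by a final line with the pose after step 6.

n=0: pose=(6,7,N); sL=90/373, sR=2/9; mL=-341/3357, mR=1556/3357; mL+mR=135/373 → advance +1; mR−mL=1897/3357 → turn +1·90°
n=1: pose=(6,8,W); sL=9/25, sR=45/157; mL=-837/7850, mR=2538/3925; mL+mR=27/50 → advance +1; mR−mL=5913/7850 → turn +1·90°
n=2: pose=(5,8,S); sL=90/233, sR=18/41; mL=-2349/9553, mR=7884/9553; mL+mR=135/233 → advance +1; mR−mL=10233/9553 → turn +1·90°
n=3: pose=(5,7,E); sL=45/178, sR=45/148; mL=-585/3293, mR=7335/13172; mL+mR=135/356 → advance +1; mR−mL=9675/13172 → turn +1·90°
n=4: pose=(6,7,N); sL=90/373, sR=2/9; mL=-341/3357, mR=1556/3357; mL+mR=135/373 → advance +1; mR−mL=1897/3357 → turn +1·90°
n=5: pose=(6,8,W); sL=9/25, sR=45/157; mL=-837/7850, mR=2538/3925; mL+mR=27/50 → advance +1; mR−mL=5913/7850 → turn +1·90°
n=6: pose=(5,8,S); sL=90/233, sR=18/41; mL=-2349/9553, mR=7884/9553; mL+mR=135/233 → advance +1; mR−mL=10233/9553 → turn +1·90°

0 90/373 2/9 -341/3357 1556/3357 6 7 N
1 9/25 45/157 -837/7850 2538/3925 6 8 W
2 90/233 18/41 -2349/9553 7884/9553 5 8 S
3 45/178 45/148 -585/3293 7335/13172 5 7 E
4 90/373 2/9 -341/3357 1556/3357 6 7 N
5 9/25 45/157 -837/7850 2538/3925 6 8 W
6 90/233 18/41 -2349/9553 7884/9553 5 8 S
final 5 7 E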